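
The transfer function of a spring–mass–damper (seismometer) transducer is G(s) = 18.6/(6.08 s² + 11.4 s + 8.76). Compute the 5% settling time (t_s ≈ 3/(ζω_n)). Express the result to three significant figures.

Dividing through by 6.08: denominator becomes s² + 1.875 s + 1.441.
So ω_n = √1.441 = 1.20 rad/s and ζ = 1.875/(2·1.20) = 0.781.
t_s ≈ 3/(ζω_n) = 3.20 s.

t_s ≈ 3.20 s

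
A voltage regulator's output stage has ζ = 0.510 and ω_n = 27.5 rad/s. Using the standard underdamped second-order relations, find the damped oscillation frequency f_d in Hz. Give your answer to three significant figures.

f_d ≈ 3.76 Hz

ω_d = ω_n√(1−ζ²) = 27.5·√0.740 = 23.7 rad/s.
f_d = ω_d/(2π) = 3.76 Hz.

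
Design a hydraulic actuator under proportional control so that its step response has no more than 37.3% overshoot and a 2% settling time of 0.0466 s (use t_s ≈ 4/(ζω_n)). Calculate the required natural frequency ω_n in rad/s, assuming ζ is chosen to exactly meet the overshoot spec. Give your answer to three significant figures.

ω_n ≈ 287 rad/s

ζ = −ln(OS)/√(π² + (ln OS)²). With OS = 0.373, ln OS = −0.9862 and ζ = 0.9862/3.293 = 0.300.
Then ω_n = 4/(ζ t_s) = 4/(0.300 × 0.0466) = 287 rad/s.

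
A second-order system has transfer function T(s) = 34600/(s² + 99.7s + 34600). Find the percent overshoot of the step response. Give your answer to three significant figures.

ω_n = √34600 = 186 rad/s; ζ = 99.7/(2·186) = 0.268.
%OS = 100 e^{−πζ/√(1−ζ²)} with ζ = 0.268 gives 41.7%.

%OS ≈ 41.7%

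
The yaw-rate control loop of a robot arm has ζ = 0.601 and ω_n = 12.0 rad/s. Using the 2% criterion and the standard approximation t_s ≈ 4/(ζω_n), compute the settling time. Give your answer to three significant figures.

t_s ≈ 4/(ζω_n) = 4/(0.601 × 12.0) = 0.555 s.

t_s ≈ 0.555 s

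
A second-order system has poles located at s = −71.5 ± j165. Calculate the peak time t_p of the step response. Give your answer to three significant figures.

t_p = π/ω_d with ω_d = 165 (the imaginary part), so t_p = 0.0190 s.

t_p ≈ 0.0190 s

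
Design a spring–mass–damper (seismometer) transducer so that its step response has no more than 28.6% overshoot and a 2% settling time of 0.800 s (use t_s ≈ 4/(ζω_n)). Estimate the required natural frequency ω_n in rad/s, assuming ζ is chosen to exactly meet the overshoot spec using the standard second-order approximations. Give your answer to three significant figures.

ζ = −ln(OS)/√(π² + (ln OS)²). With OS = 0.286, ln OS = −1.252 and ζ = 1.252/3.382 = 0.370.
Then ω_n = 4/(ζ t_s) = 4/(0.370 × 0.800) = 13.5 rad/s.

ω_n ≈ 13.5 rad/s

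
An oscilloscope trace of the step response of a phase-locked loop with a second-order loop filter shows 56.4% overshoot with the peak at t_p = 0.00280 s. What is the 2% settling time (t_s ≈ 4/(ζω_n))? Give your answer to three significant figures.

t_s ≈ 0.0196 s

The overshoot fixes ζ = −ln(OS)/√(π²+ln²(OS)) = 0.179.
t_p = π/ω_d ⇒ ω_d = 1120 rad/s; then ω_n = ω_d/√(1−ζ²) = 1140 rad/s.
t_s ≈ 4/(ζω_n) = 4/(0.179·1140) = 0.0196 s.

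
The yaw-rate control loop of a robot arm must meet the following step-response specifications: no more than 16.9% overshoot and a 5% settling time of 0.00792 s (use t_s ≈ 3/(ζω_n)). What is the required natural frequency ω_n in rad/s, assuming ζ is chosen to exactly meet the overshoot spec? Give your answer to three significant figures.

From %OS = 100·exp(−πζ/√(1−ζ²)), invert to get ζ = −ln(OS)/√(π² + ln²(OS)) with OS = 0.169.
−ln 0.169 = 1.778, so ζ = 1.778/√(π² + 3.161) = 0.493.
From t_s ≈ 3/(ζω_n): ω_n = 3/(ζ·t_s) = 3/(0.493·0.00792) = 769 rad/s.

ω_n ≈ 769 rad/s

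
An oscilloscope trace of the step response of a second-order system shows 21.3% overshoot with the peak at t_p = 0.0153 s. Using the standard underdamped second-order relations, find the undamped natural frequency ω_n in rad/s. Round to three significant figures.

ω_n ≈ 229 rad/s

From the overshoot, ζ = −ln(OS)/√(π²+ln²(OS)) = 0.442.
From t_p = π/ω_d, ω_d = π/0.0153 = 205 rad/s, so ω_n = ω_d/√(1−ζ²) = 229 rad/s.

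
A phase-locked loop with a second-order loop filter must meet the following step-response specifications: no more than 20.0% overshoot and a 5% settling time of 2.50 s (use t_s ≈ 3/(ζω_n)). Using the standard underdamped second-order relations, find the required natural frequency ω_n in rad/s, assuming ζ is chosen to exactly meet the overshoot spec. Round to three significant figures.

ω_n ≈ 2.63 rad/s

ζ = −ln(OS)/√(π² + (ln OS)²). With OS = 0.200, ln OS = −1.609 and ζ = 1.609/3.530 = 0.456.
Then ω_n = 3/(ζ t_s) = 3/(0.456 × 2.50) = 2.63 rad/s.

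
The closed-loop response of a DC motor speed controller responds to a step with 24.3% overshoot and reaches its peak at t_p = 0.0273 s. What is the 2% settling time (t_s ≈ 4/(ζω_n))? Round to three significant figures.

ζ from %OS: ζ = |ln 0.243|/√(π²+ln²0.243) = 0.411.
t_p = π/ω_d ⇒ ω_d = 115 rad/s; then ω_n = ω_d/√(1−ζ²) = 126 rad/s.
t_s ≈ 4/(ζω_n) = 4/(0.411·126) = 0.0772 s.

t_s ≈ 0.0772 s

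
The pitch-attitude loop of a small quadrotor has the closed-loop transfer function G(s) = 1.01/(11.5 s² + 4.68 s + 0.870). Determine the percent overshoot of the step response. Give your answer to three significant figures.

Dividing through by 11.5: denominator becomes s² + 0.4070 s + 0.07565.
So ω_n = √0.07565 = 0.275 rad/s and ζ = 0.4070/(2·0.275) = 0.740.
Overshoot: exp(−π·0.740/√(1−0.740²)) = 0.0316, i.e. 3.16%.

%OS ≈ 3.16%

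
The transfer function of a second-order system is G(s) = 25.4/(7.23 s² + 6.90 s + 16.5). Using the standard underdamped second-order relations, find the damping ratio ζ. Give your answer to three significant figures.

ζ ≈ 0.316

Dividing through by 7.23: denominator becomes s² + 0.9544 s + 2.282.
So ω_n = √2.282 = 1.51 rad/s and ζ = 0.9544/(2·1.51) = 0.316.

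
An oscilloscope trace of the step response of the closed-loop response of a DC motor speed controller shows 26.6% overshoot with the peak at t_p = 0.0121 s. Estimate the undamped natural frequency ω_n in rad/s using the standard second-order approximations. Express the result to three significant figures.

The overshoot fixes ζ = −ln(OS)/√(π²+ln²(OS)) = 0.388.
From t_p = π/ω_d, ω_d = π/0.0121 = 260 rad/s, so ω_n = ω_d/√(1−ζ²) = 282 rad/s.

ω_n ≈ 282 rad/s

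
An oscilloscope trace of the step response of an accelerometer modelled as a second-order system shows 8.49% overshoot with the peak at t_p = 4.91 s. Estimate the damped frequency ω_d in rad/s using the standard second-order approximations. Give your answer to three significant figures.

ω_d ≈ 0.640 rad/s

t_p = π/ω_d, so ω_d = π/4.91 = 0.640 rad/s.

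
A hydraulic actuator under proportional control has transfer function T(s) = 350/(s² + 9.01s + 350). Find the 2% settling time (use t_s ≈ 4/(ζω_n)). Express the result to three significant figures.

ω_n = √350 = 18.7 rad/s; ζ = 9.01/(2·18.7) = 0.241.
t_s ≈ 4/(ζω_n) = 4/(0.241·18.7) = 0.888 s.

t_s ≈ 0.888 s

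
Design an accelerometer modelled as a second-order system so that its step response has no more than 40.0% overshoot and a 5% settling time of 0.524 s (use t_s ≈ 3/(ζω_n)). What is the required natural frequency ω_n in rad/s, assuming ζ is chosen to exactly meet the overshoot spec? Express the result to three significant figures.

ω_n ≈ 20.4 rad/s

From %OS = 100·exp(−πζ/√(1−ζ²)), invert to get ζ = −ln(OS)/√(π² + ln²(OS)) with OS = 0.400.
−ln 0.400 = 0.9163, so ζ = 0.9163/√(π² + 0.8396) = 0.280.
Then ω_n = 3/(ζ t_s) = 3/(0.280 × 0.524) = 20.4 rad/s.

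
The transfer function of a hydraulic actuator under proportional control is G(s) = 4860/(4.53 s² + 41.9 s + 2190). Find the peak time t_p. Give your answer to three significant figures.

t_p ≈ 0.146 s

Dividing through by 4.53: denominator becomes s² + 9.249 s + 483.4.
So ω_n = √483.4 = 22.0 rad/s and ζ = 9.249/(2·22.0) = 0.210.
The damped frequency ω_d = ω_n√(1−ζ²) = 21.5 rad/s. t_p = π/ω_d = 0.146 s.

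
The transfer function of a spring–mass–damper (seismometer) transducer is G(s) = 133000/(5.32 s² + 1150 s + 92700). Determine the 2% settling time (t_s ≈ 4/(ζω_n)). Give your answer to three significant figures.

Dividing through by 5.32: denominator becomes s² + 216.2 s + 17420.
So ω_n = √17420 = 132 rad/s and ζ = 216.2/(2·132) = 0.819.
t_s ≈ 4/(ζω_n) = 0.0370 s.

t_s ≈ 0.0370 s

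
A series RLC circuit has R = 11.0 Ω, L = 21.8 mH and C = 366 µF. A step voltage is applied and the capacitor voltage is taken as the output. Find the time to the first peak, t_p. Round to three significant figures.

For a series RLC circuit (capacitor voltage as output), ω_n = 1/√(LC) = 1/√(21.8 mH · 366 µF) = 354 rad/s.
ζ = (R/2)·√(C/L) = (11.0/2)·√(366 µF/21.8 mH) = 0.713.
The damped frequency ω_d = ω_n√(1−ζ²) = 248 rad/s. t_p = π/ω_d = 0.0126 s.

t_p ≈ 0.0126 s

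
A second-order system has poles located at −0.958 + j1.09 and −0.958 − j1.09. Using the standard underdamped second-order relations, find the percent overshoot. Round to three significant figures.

|pole| = ω_n = √(0.958² + 1.09²) = 1.45 rad/s; ζ = cos θ = σ/ω_n = 0.660.
%OS = 100 e^{−πζ/√(1−ζ²)} with ζ = 0.660 gives 6.32%.

%OS ≈ 6.32%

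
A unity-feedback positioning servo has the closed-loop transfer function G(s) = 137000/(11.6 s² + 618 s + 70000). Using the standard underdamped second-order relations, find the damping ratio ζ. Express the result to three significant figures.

ζ ≈ 0.343

Dividing through by 11.6: denominator becomes s² + 53.28 s + 6034.
So ω_n = √6034 = 77.7 rad/s and ζ = 53.28/(2·77.7) = 0.343.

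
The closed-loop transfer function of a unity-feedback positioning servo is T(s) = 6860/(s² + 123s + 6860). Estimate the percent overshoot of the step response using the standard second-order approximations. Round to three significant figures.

Comparing the denominator to s² + 2ζω_n s + ω_n²: ω_n = √6860 = 82.8 rad/s, and 2ζω_n = 123 so ζ = 123/(2·82.8) = 0.743.
%OS = 100 e^{−πζ/√(1−ζ²)} with ζ = 0.743 gives 3.07%.

%OS ≈ 3.07%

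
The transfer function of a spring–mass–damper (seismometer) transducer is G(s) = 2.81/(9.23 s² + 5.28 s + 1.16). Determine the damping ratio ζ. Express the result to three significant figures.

ζ ≈ 0.807

Dividing through by 9.23: denominator becomes s² + 0.5720 s + 0.1257.
So ω_n = √0.1257 = 0.355 rad/s and ζ = 0.5720/(2·0.355) = 0.807.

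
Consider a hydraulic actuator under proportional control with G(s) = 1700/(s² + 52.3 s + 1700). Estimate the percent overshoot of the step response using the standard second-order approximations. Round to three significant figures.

ω_n = √1700 = 41.2 rad/s; ζ = 52.3/(2·41.2) = 0.634.
%OS = 100 e^{−πζ/√(1−ζ²)} with ζ = 0.634 gives 7.60%.

%OS ≈ 7.60%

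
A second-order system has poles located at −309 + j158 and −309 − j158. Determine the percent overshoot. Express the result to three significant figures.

%OS ≈ 0.215%

With σ = 309, ω_d = 158: ω_n = √(σ²+ω_d²) = 347 rad/s, ζ = σ/ω_n = 0.890.
%OS = 100·exp(−πζ/√(1−ζ²)) = 0.215%.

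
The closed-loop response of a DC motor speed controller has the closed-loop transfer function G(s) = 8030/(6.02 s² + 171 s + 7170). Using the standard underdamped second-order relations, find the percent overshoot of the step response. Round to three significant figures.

%OS ≈ 24.2%

Dividing through by 6.02: denominator becomes s² + 28.41 s + 1191.
So ω_n = √1191 = 34.5 rad/s and ζ = 28.41/(2·34.5) = 0.412.
Overshoot: exp(−π·0.412/√(1−0.412²)) = 0.242, i.e. 24.2%.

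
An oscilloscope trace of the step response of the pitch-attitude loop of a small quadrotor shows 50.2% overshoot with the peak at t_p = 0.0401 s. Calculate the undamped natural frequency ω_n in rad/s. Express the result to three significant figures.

From the overshoot, ζ = −ln(OS)/√(π²+ln²(OS)) = 0.214.
t_p = π/ω_d ⇒ ω_d = 78.3 rad/s; then ω_n = ω_d/√(1−ζ²) = 80.2 rad/s.

ω_n ≈ 80.2 rad/s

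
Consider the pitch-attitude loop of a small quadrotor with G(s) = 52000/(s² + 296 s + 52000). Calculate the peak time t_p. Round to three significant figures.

t_p ≈ 0.0181 s

ω_n = √52000 = 228 rad/s; ζ = 296/(2·228) = 0.649.
ω_d = ω_n√(1−ζ²) = 173 rad/s. Then t_p = π/ω_d = 0.0181 s.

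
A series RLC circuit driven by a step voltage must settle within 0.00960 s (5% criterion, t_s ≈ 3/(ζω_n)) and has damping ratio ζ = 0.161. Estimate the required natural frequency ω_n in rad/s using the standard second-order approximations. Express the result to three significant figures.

ω_n ≈ 1940 rad/s

Rearranging t_s ≈ 3/(ζω_n) gives ω_n = 3/(ζ·t_s) = 3/(0.161 × 0.00960) = 1940 rad/s.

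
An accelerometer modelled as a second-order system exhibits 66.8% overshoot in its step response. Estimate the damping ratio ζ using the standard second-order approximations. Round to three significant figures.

ζ ≈ 0.127

From %OS = 100·exp(−πζ/√(1−ζ²)), invert to get ζ = −ln(OS)/√(π² + ln²(OS)) with OS = 0.668.
−ln 0.668 = 0.4035, so ζ = 0.4035/√(π² + 0.1628) = 0.127.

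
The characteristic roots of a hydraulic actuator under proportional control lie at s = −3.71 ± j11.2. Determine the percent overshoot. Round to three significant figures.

%OS ≈ 35.3%

The poles are at −σ ± jω_d with σ = 3.71 and ω_d = 11.2, so ω_n = √(σ²+ω_d²) = 11.8 rad/s and ζ = σ/ω_n = 0.314.
%OS = 100·exp(−πζ/√(1−ζ²)) = 35.3%.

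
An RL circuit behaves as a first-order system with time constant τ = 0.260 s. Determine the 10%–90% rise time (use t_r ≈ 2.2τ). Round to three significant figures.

t_r ≈ 0.572 s

t_r ≈ 2.2τ = 0.572 s.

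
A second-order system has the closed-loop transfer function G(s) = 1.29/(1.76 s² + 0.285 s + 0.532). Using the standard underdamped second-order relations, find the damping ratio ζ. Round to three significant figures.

Dividing through by 1.76: denominator becomes s² + 0.1619 s + 0.3023.
So ω_n = √0.3023 = 0.550 rad/s and ζ = 0.1619/(2·0.550) = 0.147.

ζ ≈ 0.147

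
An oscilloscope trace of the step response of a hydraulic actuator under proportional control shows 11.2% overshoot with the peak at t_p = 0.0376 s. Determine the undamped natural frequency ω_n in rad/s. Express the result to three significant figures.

ω_n ≈ 102 rad/s

From the overshoot, ζ = −ln(OS)/√(π²+ln²(OS)) = 0.572.
From t_p = π/ω_d, ω_d = π/0.0376 = 83.6 rad/s, so ω_n = ω_d/√(1−ζ²) = 102 rad/s.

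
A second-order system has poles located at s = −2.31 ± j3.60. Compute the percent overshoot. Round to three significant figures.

%OS ≈ 13.3%

|pole| = ω_n = √(2.31² + 3.60²) = 4.28 rad/s; ζ = cos θ = σ/ω_n = 0.540.
Overshoot: exp(−π·0.540/√(1−0.540²)) = 0.133, i.e. 13.3%.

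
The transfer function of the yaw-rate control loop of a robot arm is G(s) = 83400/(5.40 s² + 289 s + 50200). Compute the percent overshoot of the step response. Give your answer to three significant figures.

Dividing through by 5.40: denominator becomes s² + 53.52 s + 9296.
So ω_n = √9296 = 96.4 rad/s and ζ = 53.52/(2·96.4) = 0.278.
%OS = 100 e^{−πζ/√(1−ζ²)} with ζ = 0.278 gives 40.4%.

%OS ≈ 40.4%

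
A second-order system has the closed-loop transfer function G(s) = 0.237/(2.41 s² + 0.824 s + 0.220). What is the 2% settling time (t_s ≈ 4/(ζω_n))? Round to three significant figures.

Dividing through by 2.41: denominator becomes s² + 0.3419 s + 0.09129.
So ω_n = √0.09129 = 0.302 rad/s and ζ = 0.3419/(2·0.302) = 0.566.
t_s ≈ 4/(ζω_n) = 23.4 s.

t_s ≈ 23.4 s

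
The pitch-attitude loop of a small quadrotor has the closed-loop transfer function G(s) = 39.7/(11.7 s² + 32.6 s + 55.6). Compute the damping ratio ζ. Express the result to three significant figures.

ζ ≈ 0.639

Dividing through by 11.7: denominator becomes s² + 2.786 s + 4.752.
So ω_n = √4.752 = 2.18 rad/s and ζ = 2.786/(2·2.18) = 0.639.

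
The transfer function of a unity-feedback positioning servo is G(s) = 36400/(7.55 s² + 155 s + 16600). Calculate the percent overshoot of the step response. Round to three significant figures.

Dividing through by 7.55: denominator becomes s² + 20.53 s + 2199.
So ω_n = √2199 = 46.9 rad/s and ζ = 20.53/(2·46.9) = 0.219.
%OS = 100·exp(−πζ/√(1−ζ²)) = 49.4%.

%OS ≈ 49.4%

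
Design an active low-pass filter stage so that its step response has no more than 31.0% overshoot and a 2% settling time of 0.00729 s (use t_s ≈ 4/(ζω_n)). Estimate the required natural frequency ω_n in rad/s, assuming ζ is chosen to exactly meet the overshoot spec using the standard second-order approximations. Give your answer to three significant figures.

ω_n ≈ 1570 rad/s

Inverting the overshoot relation: ζ = |ln 0.310|/√(π² + ln²0.310) = 0.349.
Then ω_n = 4/(ζ t_s) = 4/(0.349 × 0.00729) = 1570 rad/s.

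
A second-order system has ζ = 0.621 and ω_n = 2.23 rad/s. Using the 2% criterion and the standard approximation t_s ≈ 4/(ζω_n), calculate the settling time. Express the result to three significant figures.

t_s ≈ 2.89 s

t_s ≈ 4/(ζω_n) = 4/(0.621 × 2.23) = 2.89 s.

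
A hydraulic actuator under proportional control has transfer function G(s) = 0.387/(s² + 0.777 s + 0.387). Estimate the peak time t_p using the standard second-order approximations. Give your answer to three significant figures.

ω_n = √0.387 = 0.622 rad/s; ζ = 0.777/(2·0.622) = 0.625.
ω_d = ω_n√(1−ζ²) = 0.486 rad/s. Then t_p = π/ω_d = 6.47 s.

t_p ≈ 6.47 s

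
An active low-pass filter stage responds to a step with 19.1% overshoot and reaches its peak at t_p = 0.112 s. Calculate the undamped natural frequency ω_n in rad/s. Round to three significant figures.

ω_n ≈ 31.7 rad/s

ζ from %OS: ζ = |ln 0.191|/√(π²+ln²0.191) = 0.466.
t_p = π/ω_d ⇒ ω_d = 28.0 rad/s; then ω_n = ω_d/√(1−ζ²) = 31.7 rad/s.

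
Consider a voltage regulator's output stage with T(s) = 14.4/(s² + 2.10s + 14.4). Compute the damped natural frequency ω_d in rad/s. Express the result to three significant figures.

ω_d ≈ 3.65 rad/s

ω_n = √14.4 = 3.79 rad/s; ζ = 2.10/(2·3.79) = 0.277.
The damped frequency ω_d = ω_n√(1−ζ²) = 3.65 rad/s.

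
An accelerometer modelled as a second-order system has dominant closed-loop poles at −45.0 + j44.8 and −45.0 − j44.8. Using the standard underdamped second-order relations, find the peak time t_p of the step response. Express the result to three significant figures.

t_p ≈ 0.0701 s

t_p = π/ω_d with ω_d = 44.8 (the imaginary part), so t_p = 0.0701 s.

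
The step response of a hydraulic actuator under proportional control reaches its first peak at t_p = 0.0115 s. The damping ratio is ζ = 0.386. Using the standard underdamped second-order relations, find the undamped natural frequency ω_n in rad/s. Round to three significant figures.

ω_n ≈ 296 rad/s

Peak time t_p = π/ω_d, so ω_d = π/t_p = π/0.0115 = 273 rad/s.
ω_n = ω_d/√(1−ζ²) = 273/√0.851 = 296 rad/s.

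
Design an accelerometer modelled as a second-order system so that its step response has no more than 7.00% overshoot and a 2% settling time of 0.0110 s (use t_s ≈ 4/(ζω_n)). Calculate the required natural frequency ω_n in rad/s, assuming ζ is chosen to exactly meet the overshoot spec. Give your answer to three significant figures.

ω_n ≈ 563 rad/s

ζ = −ln(OS)/√(π² + (ln OS)²). With OS = 0.0700, ln OS = −2.659 and ζ = 2.659/4.116 = 0.646.
Then ω_n = 4/(ζ t_s) = 4/(0.646 × 0.0110) = 563 rad/s.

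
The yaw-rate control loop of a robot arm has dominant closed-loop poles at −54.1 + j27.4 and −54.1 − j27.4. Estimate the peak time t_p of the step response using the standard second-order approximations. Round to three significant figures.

t_p = π/ω_d with ω_d = 27.4 (the imaginary part), so t_p = 0.115 s.

t_p ≈ 0.115 s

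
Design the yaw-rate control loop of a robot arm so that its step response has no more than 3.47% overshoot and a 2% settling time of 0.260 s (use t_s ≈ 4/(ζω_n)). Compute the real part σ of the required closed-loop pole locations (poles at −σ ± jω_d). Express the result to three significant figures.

The settling-time spec alone fixes σ = ζω_n = 4/t_s = 4/0.260 = 15.4.
(Overshoot then fixes ζ = 0.731 and hence ω_d = σ·√(1−ζ²)/ζ = 14.4 rad/s.)

σ ≈ 15.4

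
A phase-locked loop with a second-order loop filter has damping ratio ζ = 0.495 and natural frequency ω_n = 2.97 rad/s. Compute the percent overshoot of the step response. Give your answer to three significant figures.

%OS ≈ 16.7%

For an underdamped second-order system, %OS = 100·exp(−πζ/√(1−ζ²)).
πζ/√(1−ζ²) = π·0.495/√(1−0.245) = 1.790, so %OS = 100·e^(−1.790) = 16.7%.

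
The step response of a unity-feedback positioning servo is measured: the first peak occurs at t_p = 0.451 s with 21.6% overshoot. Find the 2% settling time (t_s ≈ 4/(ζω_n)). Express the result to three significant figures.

From the overshoot, ζ = −ln(OS)/√(π²+ln²(OS)) = 0.438.
From t_p = π/ω_d, ω_d = π/0.451 = 6.97 rad/s, so ω_n = ω_d/√(1−ζ²) = 7.75 rad/s.
t_s ≈ 4/(ζω_n) = 4/(0.438·7.75) = 1.18 s.

t_s ≈ 1.18 s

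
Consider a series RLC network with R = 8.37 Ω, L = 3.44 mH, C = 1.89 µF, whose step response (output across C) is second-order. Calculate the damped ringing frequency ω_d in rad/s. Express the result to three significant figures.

For a series RLC circuit (capacitor voltage as output), ω_n = 1/√(LC) = 1/√(3.44 mH · 1.89 µF) = 12400 rad/s.
ζ = (R/2)·√(C/L) = (8.37/2)·√(1.89 µF/3.44 mH) = 0.0981.
The damped frequency ω_d = ω_n√(1−ζ²) = 12300 rad/s.

ω_d ≈ 12300 rad/s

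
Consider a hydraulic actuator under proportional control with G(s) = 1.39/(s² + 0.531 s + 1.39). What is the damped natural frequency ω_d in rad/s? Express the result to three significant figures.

ω_d ≈ 1.15 rad/s

Comparing the denominator to s² + 2ζω_n s + ω_n²: ω_n = √1.39 = 1.18 rad/s, and 2ζω_n = 0.531 so ζ = 0.531/(2·1.18) = 0.225.
The damped frequency ω_d = ω_n√(1−ζ²) = 1.15 rad/s.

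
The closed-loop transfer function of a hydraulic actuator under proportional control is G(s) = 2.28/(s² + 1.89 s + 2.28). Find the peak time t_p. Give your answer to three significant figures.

t_p ≈ 2.67 s

ω_n = √2.28 = 1.51 rad/s; ζ = 1.89/(2·1.51) = 0.626.
ω_d = ω_n√(1−ζ²) = 1.18 rad/s. Then t_p = π/ω_d = 2.67 s.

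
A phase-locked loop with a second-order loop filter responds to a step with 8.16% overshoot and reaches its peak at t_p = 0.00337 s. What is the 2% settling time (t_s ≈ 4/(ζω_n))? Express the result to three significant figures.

t_s ≈ 0.00538 s

From the overshoot, ζ = −ln(OS)/√(π²+ln²(OS)) = 0.624.
t_p = π/ω_d ⇒ ω_d = 932 rad/s; then ω_n = ω_d/√(1−ζ²) = 1190 rad/s.
t_s ≈ 4/(ζω_n) = 4/(0.624·1190) = 0.00538 s.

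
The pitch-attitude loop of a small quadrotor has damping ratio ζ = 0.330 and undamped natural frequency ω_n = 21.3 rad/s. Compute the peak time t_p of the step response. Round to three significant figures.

t_p ≈ 0.156 s

The damped frequency is ω_d = ω_n√(1−ζ²) = 21.3·√(1−0.109) = 20.1 rad/s.
Peak time t_p = π/ω_d = π/20.1 = 0.156 s.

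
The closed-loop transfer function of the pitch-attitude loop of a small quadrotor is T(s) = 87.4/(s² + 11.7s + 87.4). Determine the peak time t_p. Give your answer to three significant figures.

t_p ≈ 0.431 s

Matching coefficients with s² + 2ζω_n s + ω_n² gives ω_n² = 87.4 ⇒ ω_n = 9.35 rad/s, and ζ = 11.7/(2ω_n) = 0.626.
The damped frequency ω_d = ω_n√(1−ζ²) = 7.29 rad/s. Then t_p = π/ω_d = 0.431 s.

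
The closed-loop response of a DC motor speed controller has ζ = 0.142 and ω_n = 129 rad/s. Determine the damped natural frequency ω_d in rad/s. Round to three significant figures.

ω_d ≈ 128 rad/s

ω_d = ω_n√(1−ζ²) = 129·√0.980 = 128 rad/s.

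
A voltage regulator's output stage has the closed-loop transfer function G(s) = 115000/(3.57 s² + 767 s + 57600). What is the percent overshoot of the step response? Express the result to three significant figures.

Dividing through by 3.57: denominator becomes s² + 214.8 s + 16130.
So ω_n = √16130 = 127 rad/s and ζ = 214.8/(2·127) = 0.846.
%OS = 100·exp(−πζ/√(1−ζ²)) = 0.688%.

%OS ≈ 0.688%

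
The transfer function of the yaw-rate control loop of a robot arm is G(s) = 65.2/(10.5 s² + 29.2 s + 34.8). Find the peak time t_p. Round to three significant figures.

t_p ≈ 2.67 s

Dividing through by 10.5: denominator becomes s² + 2.781 s + 3.314.
So ω_n = √3.314 = 1.82 rad/s and ζ = 2.781/(2·1.82) = 0.764.
The damped frequency ω_d = ω_n√(1−ζ²) = 1.18 rad/s. t_p = π/ω_d = 2.67 s.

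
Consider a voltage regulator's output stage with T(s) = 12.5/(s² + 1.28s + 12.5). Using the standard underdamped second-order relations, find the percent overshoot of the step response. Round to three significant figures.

%OS ≈ 56.1%

Matching coefficients with s² + 2ζω_n s + ω_n² gives ω_n² = 12.5 ⇒ ω_n = 3.54 rad/s, and ζ = 1.28/(2ω_n) = 0.181.
Overshoot: exp(−π·0.181/√(1−0.181²)) = 0.561, i.e. 56.1%.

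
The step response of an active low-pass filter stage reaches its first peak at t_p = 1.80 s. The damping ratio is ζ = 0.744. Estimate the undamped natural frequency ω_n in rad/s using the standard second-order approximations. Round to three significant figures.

ω_n ≈ 2.61 rad/s

Peak time t_p = π/ω_d, so ω_d = π/t_p = π/1.80 = 1.75 rad/s.
ω_n = ω_d/√(1−ζ²) = 1.75/√0.446 = 2.61 rad/s.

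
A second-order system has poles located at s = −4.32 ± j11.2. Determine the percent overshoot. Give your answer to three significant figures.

%OS ≈ 29.8%

With σ = 4.32, ω_d = 11.2: ω_n = √(σ²+ω_d²) = 12.0 rad/s, ζ = σ/ω_n = 0.360.
%OS = 100·exp(−πζ/√(1−ζ²)) = 29.8%.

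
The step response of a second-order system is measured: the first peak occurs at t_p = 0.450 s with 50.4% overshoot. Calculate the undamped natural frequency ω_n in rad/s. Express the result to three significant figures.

The overshoot fixes ζ = −ln(OS)/√(π²+ln²(OS)) = 0.213.
t_p = π/ω_d ⇒ ω_d = 6.98 rad/s; then ω_n = ω_d/√(1−ζ²) = 7.15 rad/s.

ω_n ≈ 7.15 rad/s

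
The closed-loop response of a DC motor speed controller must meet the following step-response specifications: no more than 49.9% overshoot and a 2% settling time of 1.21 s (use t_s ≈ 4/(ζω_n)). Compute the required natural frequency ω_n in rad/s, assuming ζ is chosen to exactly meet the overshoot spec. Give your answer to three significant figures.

ζ = −ln(OS)/√(π² + (ln OS)²). With OS = 0.499, ln OS = −0.6951 and ζ = 0.6951/3.218 = 0.216.
Then ω_n = 4/(ζ t_s) = 4/(0.216 × 1.21) = 15.3 rad/s.

ω_n ≈ 15.3 rad/s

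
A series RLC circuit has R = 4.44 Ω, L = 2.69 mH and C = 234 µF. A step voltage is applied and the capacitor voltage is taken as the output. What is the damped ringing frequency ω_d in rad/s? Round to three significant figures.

For a series RLC circuit (capacitor voltage as output), ω_n = 1/√(LC) = 1/√(2.69 mH · 234 µF) = 1260 rad/s.
ζ = (R/2)·√(C/L) = (4.44/2)·√(234 µF/2.69 mH) = 0.655.
The damped frequency ω_d = ω_n√(1−ζ²) = 953 rad/s.

ω_d ≈ 953 rad/s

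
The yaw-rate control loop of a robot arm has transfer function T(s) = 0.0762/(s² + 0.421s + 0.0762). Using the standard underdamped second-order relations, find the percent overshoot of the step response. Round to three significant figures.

%OS ≈ 2.46%

ω_n = √0.0762 = 0.276 rad/s; ζ = 0.421/(2·0.276) = 0.763.
%OS = 100·exp(−πζ/√(1−ζ²)) = 2.46%.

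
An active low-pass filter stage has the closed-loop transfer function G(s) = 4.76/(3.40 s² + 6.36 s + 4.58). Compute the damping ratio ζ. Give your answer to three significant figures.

Dividing through by 3.40: denominator becomes s² + 1.871 s + 1.347.
So ω_n = √1.347 = 1.16 rad/s and ζ = 1.871/(2·1.16) = 0.806.

ζ ≈ 0.806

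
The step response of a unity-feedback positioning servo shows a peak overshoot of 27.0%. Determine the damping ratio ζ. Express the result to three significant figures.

Inverting the overshoot relation: ζ = |ln 0.270|/√(π² + ln²0.270) = 0.385.

ζ ≈ 0.385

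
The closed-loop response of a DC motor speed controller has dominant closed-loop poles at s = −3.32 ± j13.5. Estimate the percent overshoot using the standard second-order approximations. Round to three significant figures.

%OS ≈ 46.2%

The poles are at −σ ± jω_d with σ = 3.32 and ω_d = 13.5, so ω_n = √(σ²+ω_d²) = 13.9 rad/s and ζ = σ/ω_n = 0.239.
%OS = 100·exp(−πζ/√(1−ζ²)) = 46.2%.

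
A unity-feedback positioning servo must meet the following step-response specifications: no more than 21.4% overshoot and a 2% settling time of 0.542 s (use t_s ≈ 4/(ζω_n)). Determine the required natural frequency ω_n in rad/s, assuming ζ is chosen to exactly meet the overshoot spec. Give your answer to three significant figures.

From %OS = 100·exp(−πζ/√(1−ζ²)), invert to get ζ = −ln(OS)/√(π² + ln²(OS)) with OS = 0.214.
−ln 0.214 = 1.542, so ζ = 1.542/√(π² + 2.377) = 0.441.
Then ω_n = 4/(ζ t_s) = 4/(0.441 × 0.542) = 16.8 rad/s.

ω_n ≈ 16.8 rad/s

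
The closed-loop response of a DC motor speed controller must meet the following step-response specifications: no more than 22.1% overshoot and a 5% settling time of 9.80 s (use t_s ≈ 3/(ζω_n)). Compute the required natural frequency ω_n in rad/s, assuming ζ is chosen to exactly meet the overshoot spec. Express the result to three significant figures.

ω_n ≈ 0.707 rad/s

ζ = −ln(OS)/√(π² + (ln OS)²). With OS = 0.221, ln OS = −1.510 and ζ = 1.510/3.485 = 0.433.
Then ω_n = 3/(ζ t_s) = 3/(0.433 × 9.80) = 0.707 rad/s.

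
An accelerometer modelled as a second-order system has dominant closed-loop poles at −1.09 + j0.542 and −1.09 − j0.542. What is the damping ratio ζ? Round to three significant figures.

The poles are at −σ ± jω_d with σ = 1.09 and ω_d = 0.542, so ω_n = √(σ²+ω_d²) = 1.22 rad/s and ζ = σ/ω_n = 0.895.

ζ ≈ 0.895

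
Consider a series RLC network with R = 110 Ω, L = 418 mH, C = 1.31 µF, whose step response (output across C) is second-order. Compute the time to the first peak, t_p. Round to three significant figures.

t_p ≈ 0.00234 s

For a series RLC circuit (capacitor voltage as output), ω_n = 1/√(LC) = 1/√(418 mH · 1.31 µF) = 1350 rad/s.
ζ = (R/2)·√(C/L) = (110/2)·√(1.31 µF/418 mH) = 0.0974.
ω_d = ω_n√(1−ζ²) = 1340 rad/s. t_p = π/ω_d = 0.00234 s.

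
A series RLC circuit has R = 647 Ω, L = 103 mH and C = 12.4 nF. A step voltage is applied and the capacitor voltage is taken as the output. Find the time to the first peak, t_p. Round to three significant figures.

t_p ≈ 0.000113 s

For a series RLC circuit (capacitor voltage as output), ω_n = 1/√(LC) = 1/√(103 mH · 12.4 nF) = 28000 rad/s.
ζ = (R/2)·√(C/L) = (647/2)·√(12.4 nF/103 mH) = 0.112.
The damped frequency ω_d = ω_n√(1−ζ²) = 27800 rad/s. t_p = π/ω_d = 0.000113 s.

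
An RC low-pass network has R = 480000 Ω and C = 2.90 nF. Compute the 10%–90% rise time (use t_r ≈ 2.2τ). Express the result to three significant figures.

τ = RC = 480000 × 2.90 nF = 0.00139 s.
t_r ≈ 2.2τ = 0.00306 s.

t_r ≈ 0.00306 s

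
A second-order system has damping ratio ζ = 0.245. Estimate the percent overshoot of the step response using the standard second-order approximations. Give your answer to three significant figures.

For an underdamped second-order system, %OS = 100·exp(−πζ/√(1−ζ²)).
πζ/√(1−ζ²) = π·0.245/√(1−0.0600) = 0.7939, so %OS = 100·e^(−0.7939) = 45.2%.

%OS ≈ 45.2%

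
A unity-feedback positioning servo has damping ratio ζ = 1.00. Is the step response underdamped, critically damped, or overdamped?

Since ζ = 1, the system is critically damped.

critically damped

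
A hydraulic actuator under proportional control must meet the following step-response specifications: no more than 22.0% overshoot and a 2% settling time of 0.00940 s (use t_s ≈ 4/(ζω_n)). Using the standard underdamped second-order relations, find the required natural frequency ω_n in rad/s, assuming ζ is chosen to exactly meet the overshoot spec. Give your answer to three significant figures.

Inverting the overshoot relation: ζ = |ln 0.220|/√(π² + ln²0.220) = 0.434.
Then ω_n = 4/(ζ t_s) = 4/(0.434 × 0.00940) = 980 rad/s.

ω_n ≈ 980 rad/s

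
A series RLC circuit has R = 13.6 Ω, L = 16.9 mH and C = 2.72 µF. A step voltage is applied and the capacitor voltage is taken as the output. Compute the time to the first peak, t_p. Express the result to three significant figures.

For a series RLC circuit (capacitor voltage as output), ω_n = 1/√(LC) = 1/√(16.9 mH · 2.72 µF) = 4660 rad/s.
ζ = (R/2)·√(C/L) = (13.6/2)·√(2.72 µF/16.9 mH) = 0.0863.
ω_d = ω_n√(1−ζ²) = 4650 rad/s. t_p = π/ω_d = 0.000676 s.

t_p ≈ 0.000676 s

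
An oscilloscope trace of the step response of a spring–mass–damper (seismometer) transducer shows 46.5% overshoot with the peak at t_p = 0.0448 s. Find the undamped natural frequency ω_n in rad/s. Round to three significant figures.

From the overshoot, ζ = −ln(OS)/√(π²+ln²(OS)) = 0.237.
From t_p = π/ω_d, ω_d = π/0.0448 = 70.1 rad/s, so ω_n = ω_d/√(1−ζ²) = 72.2 rad/s.

ω_n ≈ 72.2 rad/s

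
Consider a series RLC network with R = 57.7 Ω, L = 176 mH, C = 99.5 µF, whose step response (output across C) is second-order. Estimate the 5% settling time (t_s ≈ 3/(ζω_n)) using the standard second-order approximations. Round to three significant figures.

t_s ≈ 0.0183 s

For a series RLC circuit (capacitor voltage as output), ω_n = 1/√(LC) = 1/√(176 mH · 99.5 µF) = 239 rad/s.
ζ = (R/2)·√(C/L) = (57.7/2)·√(99.5 µF/176 mH) = 0.686.
t_s ≈ 3/(ζω_n) = 0.0183 s.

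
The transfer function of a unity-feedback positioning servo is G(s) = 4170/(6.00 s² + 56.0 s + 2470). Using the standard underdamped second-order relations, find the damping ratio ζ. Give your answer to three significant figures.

Dividing through by 6.00: denominator becomes s² + 9.333 s + 411.7.
So ω_n = √411.7 = 20.3 rad/s and ζ = 9.333/(2·20.3) = 0.230.

ζ ≈ 0.230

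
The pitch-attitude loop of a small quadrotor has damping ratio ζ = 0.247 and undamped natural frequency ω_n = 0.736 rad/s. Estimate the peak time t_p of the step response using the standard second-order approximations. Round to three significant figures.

t_p ≈ 4.40 s

The damped frequency is ω_d = ω_n√(1−ζ²) = 0.736·√(1−0.0610) = 0.713 rad/s.
Peak time t_p = π/ω_d = π/0.713 = 4.40 s.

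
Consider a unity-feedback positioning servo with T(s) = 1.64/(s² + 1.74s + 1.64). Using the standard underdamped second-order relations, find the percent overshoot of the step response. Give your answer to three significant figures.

Comparing the denominator to s² + 2ζω_n s + ω_n²: ω_n = √1.64 = 1.28 rad/s, and 2ζω_n = 1.74 so ζ = 1.74/(2·1.28) = 0.679.
%OS = 100·exp(−πζ/√(1−ζ²)) = 5.46%.

%OS ≈ 5.46%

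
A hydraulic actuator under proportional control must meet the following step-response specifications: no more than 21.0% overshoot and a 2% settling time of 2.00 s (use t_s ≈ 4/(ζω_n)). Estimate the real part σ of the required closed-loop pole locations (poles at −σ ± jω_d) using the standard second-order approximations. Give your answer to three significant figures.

σ ≈ 2.00

The settling-time spec alone fixes σ = ζω_n = 4/t_s = 4/2.00 = 2.00.
(Overshoot then fixes ζ = 0.445 and hence ω_d = σ·√(1−ζ²)/ζ = 4.03 rad/s.)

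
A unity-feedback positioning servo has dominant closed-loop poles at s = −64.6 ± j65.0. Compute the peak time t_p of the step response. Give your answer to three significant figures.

t_p ≈ 0.0483 s

t_p = π/ω_d with ω_d = 65.0 (the imaginary part), so t_p = 0.0483 s.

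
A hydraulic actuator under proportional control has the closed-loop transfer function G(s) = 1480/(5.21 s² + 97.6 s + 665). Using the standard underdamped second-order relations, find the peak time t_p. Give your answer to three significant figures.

Dividing through by 5.21: denominator becomes s² + 18.73 s + 127.6.
So ω_n = √127.6 = 11.3 rad/s and ζ = 18.73/(2·11.3) = 0.829.
The damped frequency ω_d = ω_n√(1−ζ²) = 6.32 rad/s. t_p = π/ω_d = 0.497 s.

t_p ≈ 0.497 s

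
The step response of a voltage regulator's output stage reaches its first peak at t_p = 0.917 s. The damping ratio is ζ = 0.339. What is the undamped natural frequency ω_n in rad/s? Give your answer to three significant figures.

Peak time t_p = π/ω_d, so ω_d = π/t_p = π/0.917 = 3.43 rad/s.
ω_n = ω_d/√(1−ζ²) = 3.43/√0.885 = 3.64 rad/s.

ω_n ≈ 3.64 rad/s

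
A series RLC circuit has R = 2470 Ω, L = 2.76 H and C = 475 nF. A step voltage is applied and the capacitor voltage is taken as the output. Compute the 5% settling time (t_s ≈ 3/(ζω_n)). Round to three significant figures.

For a series RLC circuit (capacitor voltage as output), ω_n = 1/√(LC) = 1/√(2.76 H · 475 nF) = 873 rad/s.
ζ = (R/2)·√(C/L) = (2470/2)·√(475 nF/2.76 H) = 0.512.
t_s ≈ 3/(ζω_n) = 0.00670 s.

t_s ≈ 0.00670 s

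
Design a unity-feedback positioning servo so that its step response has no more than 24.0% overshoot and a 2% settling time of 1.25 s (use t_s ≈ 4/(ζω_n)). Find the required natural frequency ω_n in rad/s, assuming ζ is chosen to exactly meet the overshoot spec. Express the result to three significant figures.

From %OS = 100·exp(−πζ/√(1−ζ²)), invert to get ζ = −ln(OS)/√(π² + ln²(OS)) with OS = 0.240.
−ln 0.240 = 1.427, so ζ = 1.427/√(π² + 2.037) = 0.414.
From t_s ≈ 4/(ζω_n): ω_n = 4/(ζ·t_s) = 4/(0.414·1.25) = 7.74 rad/s.

ω_n ≈ 7.74 rad/s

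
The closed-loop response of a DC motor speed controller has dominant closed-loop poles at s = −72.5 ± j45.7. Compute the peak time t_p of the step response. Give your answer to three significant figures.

t_p = π/ω_d with ω_d = 45.7 (the imaginary part), so t_p = 0.0687 s.

t_p ≈ 0.0687 s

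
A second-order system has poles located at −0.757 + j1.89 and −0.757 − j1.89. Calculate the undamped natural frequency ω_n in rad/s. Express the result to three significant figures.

ω_n ≈ 2.04 rad/s

With σ = 0.757, ω_d = 1.89: ω_n = √(σ²+ω_d²) = 2.04 rad/s, ζ = σ/ω_n = 0.372.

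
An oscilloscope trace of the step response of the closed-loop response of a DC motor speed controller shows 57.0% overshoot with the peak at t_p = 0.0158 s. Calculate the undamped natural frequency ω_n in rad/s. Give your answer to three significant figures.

The overshoot fixes ζ = −ln(OS)/√(π²+ln²(OS)) = 0.176.
t_p = π/ω_d ⇒ ω_d = 199 rad/s; then ω_n = ω_d/√(1−ζ²) = 202 rad/s.

ω_n ≈ 202 rad/s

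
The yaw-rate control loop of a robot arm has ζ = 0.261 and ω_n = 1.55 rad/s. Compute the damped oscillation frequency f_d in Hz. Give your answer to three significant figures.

ω_d = ω_n√(1−ζ²) = 1.55·√0.932 = 1.50 rad/s.
f_d = ω_d/(2π) = 0.238 Hz.

f_d ≈ 0.238 Hz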